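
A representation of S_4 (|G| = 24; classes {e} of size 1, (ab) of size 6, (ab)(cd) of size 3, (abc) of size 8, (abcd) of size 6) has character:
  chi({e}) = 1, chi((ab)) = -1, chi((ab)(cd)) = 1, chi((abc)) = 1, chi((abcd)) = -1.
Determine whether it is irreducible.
Irreducible: <chi, chi> = 1.

<chi, chi> = (1/|G|) sum_C |C| * |chi(C)|^2 = (1/24)[1*|1|^2 + 6*|-1|^2 + 3*|1|^2 + 8*|1|^2 + 6*|-1|^2]
  = (1/24)[(1) + (6) + (3) + (8) + (6)] = 24/24 = 1.
A character is irreducible iff <chi, chi> = 1, so this representation is irreducible.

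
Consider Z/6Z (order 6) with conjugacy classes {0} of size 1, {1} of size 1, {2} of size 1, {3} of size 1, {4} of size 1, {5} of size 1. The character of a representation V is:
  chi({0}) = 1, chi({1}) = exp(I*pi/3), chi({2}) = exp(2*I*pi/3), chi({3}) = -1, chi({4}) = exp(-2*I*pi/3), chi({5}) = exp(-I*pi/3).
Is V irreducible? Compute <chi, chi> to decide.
Irreducible: <chi, chi> = 1.

Explanation: <chi, chi> = (1/|G|) sum_C |C| * |chi(C)|^2 = (1/6)[1*|1|^2 + 1*|exp(I*pi/3)|^2 + 1*|exp(2*I*pi/3)|^2 + 1*|-1|^2 + 1*|exp(-2*I*pi/3)|^2 + 1*|exp(-I*pi/3)|^2]
  = (1/6)[(1) + (1) + (1) + (1) + (1) + (1)] = 6/6 = 1.
(Exp terms are combined using exp(i*s)*conj(exp(i*t)) = exp(i*(s-t)), and sums of them are collapsed using the identity that for every m > 1 the m distinct m-th roots of unity sum to 0, e.g. 1 + exp(2*I*pi/3) + exp(-2*I*pi/3) = 0.)
A character is irreducible iff <chi, chi> = 1, so this representation is irreducible.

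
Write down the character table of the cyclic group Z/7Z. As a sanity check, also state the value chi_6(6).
Character table of Z/7Z (irreps indexed chi_0,...,chi_6 with chi_k(m) = zeta_7^(k*m), zeta_7 = exp(2*pi*i/7)):
  irrep \ class  {0} (size 1)  {1} (size 1)    {2} (size 1)    {3} (size 1)    {4} (size 1)    {5} (size 1)    {6} (size 1)  
  chi_0          1             1               1               1               1               1               1             
  chi_1          1             exp(2*I*pi/7)   exp(4*I*pi/7)   exp(6*I*pi/7)   exp(-6*I*pi/7)  exp(-4*I*pi/7)  exp(-2*I*pi/7)
  chi_2          1             exp(4*I*pi/7)   exp(-6*I*pi/7)  exp(-2*I*pi/7)  exp(2*I*pi/7)   exp(6*I*pi/7)   exp(-4*I*pi/7)
  chi_3          1             exp(6*I*pi/7)   exp(-2*I*pi/7)  exp(4*I*pi/7)   exp(-4*I*pi/7)  exp(2*I*pi/7)   exp(-6*I*pi/7)
  chi_4          1             exp(-6*I*pi/7)  exp(2*I*pi/7)   exp(-4*I*pi/7)  exp(4*I*pi/7)   exp(-2*I*pi/7)  exp(6*I*pi/7) 
  chi_5          1             exp(-4*I*pi/7)  exp(6*I*pi/7)   exp(2*I*pi/7)   exp(-2*I*pi/7)  exp(-6*I*pi/7)  exp(4*I*pi/7) 
  chi_6          1             exp(-2*I*pi/7)  exp(-4*I*pi/7)  exp(-6*I*pi/7)  exp(6*I*pi/7)   exp(4*I*pi/7)   exp(2*I*pi/7) 

Spot check: chi_6(6) = zeta_7^(6*6) = zeta_7^36 = exp(2*I*pi/7).

Details: Z/7Z is abelian, so all 7 irreducible complex representations are 1-dimensional. They are given by chi_k(m) = zeta_7^(k*m) for k = 0,...,6. Row orthogonality: sum_m chi_k(m) conj(chi_l(m)) = 7 * [k = l].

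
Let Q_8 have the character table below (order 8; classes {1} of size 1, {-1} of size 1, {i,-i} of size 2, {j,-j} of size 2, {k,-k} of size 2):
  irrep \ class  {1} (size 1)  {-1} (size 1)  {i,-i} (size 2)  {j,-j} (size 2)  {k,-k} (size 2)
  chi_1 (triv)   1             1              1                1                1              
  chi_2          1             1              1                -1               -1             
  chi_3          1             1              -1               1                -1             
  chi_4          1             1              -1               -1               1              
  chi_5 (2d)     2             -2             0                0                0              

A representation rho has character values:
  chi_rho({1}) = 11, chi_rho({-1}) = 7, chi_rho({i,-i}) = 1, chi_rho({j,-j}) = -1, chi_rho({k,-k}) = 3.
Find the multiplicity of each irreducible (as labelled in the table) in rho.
Multiplicities: chi_1: 3, chi_2: 2, chi_3: 1, chi_4: 3, chi_5: 1.

Solution. Use <chi_rho, chi> = (1/|G|) sum_C |C| * chi_rho(C) * conj(chi(C)) with |G| = 8 for each irreducible chi in the table:
  <chi_rho, chi_1> = (1/8)[1*(11)*conj(1) + 1*(7)*conj(1) + 2*(1)*conj(1) + 2*(-1)*conj(1) + 2*(3)*conj(1)]
      = (1/8)[(11) + (7) + (2) + (-2) + (6)] = 24/8 = 3
  <chi_rho, chi_2> = (1/8)[1*(11)*conj(1) + 1*(7)*conj(1) + 2*(1)*conj(1) + 2*(-1)*conj(-1) + 2*(3)*conj(-1)]
      = (1/8)[(11) + (7) + (2) + (2) + (-6)] = 16/8 = 2
  <chi_rho, chi_3> = (1/8)[1*(11)*conj(1) + 1*(7)*conj(1) + 2*(1)*conj(-1) + 2*(-1)*conj(1) + 2*(3)*conj(-1)]
      = (1/8)[(11) + (7) + (-2) + (-2) + (-6)] = 8/8 = 1
  <chi_rho, chi_4> = (1/8)[1*(11)*conj(1) + 1*(7)*conj(1) + 2*(1)*conj(-1) + 2*(-1)*conj(-1) + 2*(3)*conj(1)]
      = (1/8)[(11) + (7) + (-2) + (2) + (6)] = 24/8 = 3
  <chi_rho, chi_5> = (1/8)[1*(11)*conj(2) + 1*(7)*conj(-2) + 2*(1)*conj(0) + 2*(-1)*conj(0) + 2*(3)*conj(0)]
      = (1/8)[(22) + (-14) + (0) + (0) + (0)] = 8/8 = 1
Dimension check: dim(rho) = sum (mult * dim) = 3*1 + 2*1 + 1*1 + 3*1 + 1*2 = 11 = chi_rho(e) = 11.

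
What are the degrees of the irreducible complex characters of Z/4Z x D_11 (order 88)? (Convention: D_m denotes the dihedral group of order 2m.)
Dimensions: 1, 1, 1, 1, 1, 1, 1, 1, 2, 2, 2, 2, 2, 2, 2, 2, 2, 2, 2, 2, 2, 2, 2, 2, 2, 2, 2, 2

Reasoning: There are 28 irreducibles (= number of conjugacy classes). Their dimensions d_i satisfy sum d_i^2 = |G| = 88: 1 + 1 + 1 + 1 + 1 + 1 + 1 + 1 + 4 + 4 + 4 + 4 + 4 + 4 + 4 + 4 + 4 + 4 + 4 + 4 + 4 + 4 + 4 + 4 + 4 + 4 + 4 + 4 = 88. (For the product with Z/4Z: each of the 4 1-dim characters of Z/4Z tensors with each irrep of D_11, giving 4 copies of each D_11-dimension.)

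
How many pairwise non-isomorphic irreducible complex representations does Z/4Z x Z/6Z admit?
24

Working: The number of irreducible complex representations of a finite group equals its number of conjugacy classes. Z/4Z x Z/6Z is abelian of order 24, so every element is its own conjugacy class: 24 classes, so Z/4Z x Z/6Z (order 24) has exactly 24 irreducible complex representations.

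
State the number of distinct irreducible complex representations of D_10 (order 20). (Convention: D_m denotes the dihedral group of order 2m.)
8

Proof sketch: The number of irreducible complex representations of a finite group equals its number of conjugacy classes. D_10 has 8 conjugacy classes (n/2 + 3 for n even), so D_10 (order 20) has exactly 8 irreducible complex representations.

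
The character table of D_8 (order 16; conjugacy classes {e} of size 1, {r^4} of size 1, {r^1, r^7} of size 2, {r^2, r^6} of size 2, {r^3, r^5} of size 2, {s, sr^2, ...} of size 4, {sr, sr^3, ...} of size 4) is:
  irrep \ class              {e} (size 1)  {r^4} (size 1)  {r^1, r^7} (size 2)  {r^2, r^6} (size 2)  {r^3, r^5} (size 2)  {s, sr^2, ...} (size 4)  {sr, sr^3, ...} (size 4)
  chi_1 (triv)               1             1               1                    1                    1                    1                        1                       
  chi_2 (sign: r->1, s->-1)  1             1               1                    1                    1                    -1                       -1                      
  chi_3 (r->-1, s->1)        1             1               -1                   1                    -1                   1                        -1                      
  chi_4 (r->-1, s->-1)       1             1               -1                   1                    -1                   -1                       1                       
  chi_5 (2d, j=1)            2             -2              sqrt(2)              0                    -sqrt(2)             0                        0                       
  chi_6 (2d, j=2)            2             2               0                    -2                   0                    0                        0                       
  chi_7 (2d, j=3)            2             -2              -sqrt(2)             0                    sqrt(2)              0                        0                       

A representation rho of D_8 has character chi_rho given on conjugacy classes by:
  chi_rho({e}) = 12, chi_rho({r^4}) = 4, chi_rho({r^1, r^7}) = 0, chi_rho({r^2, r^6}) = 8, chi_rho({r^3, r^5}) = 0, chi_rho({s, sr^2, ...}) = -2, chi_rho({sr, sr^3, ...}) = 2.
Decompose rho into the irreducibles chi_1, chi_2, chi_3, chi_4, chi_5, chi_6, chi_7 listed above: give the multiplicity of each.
Multiplicities: chi_1: 2, chi_2: 2, chi_3: 1, chi_4: 3, chi_5: 1, chi_6: 0, chi_7: 1.

Details: Use <chi_rho, chi> = (1/|G|) sum_C |C| * chi_rho(C) * conj(chi(C)) with |G| = 16 for each irreducible chi in the table:
  <chi_rho, chi_1> = (1/16)[1*(12)*conj(1) + 1*(4)*conj(1) + 2*(0)*conj(1) + 2*(8)*conj(1) + 2*(0)*conj(1) + 4*(-2)*conj(1) + 4*(2)*conj(1)]
      = (1/16)[(12) + (4) + (0) + (16) + (0) + (-8) + (8)] = 32/16 = 2
  <chi_rho, chi_2> = (1/16)[1*(12)*conj(1) + 1*(4)*conj(1) + 2*(0)*conj(1) + 2*(8)*conj(1) + 2*(0)*conj(1) + 4*(-2)*conj(-1) + 4*(2)*conj(-1)]
      = (1/16)[(12) + (4) + (0) + (16) + (0) + (8) + (-8)] = 32/16 = 2
  <chi_rho, chi_3> = (1/16)[1*(12)*conj(1) + 1*(4)*conj(1) + 2*(0)*conj(-1) + 2*(8)*conj(1) + 2*(0)*conj(-1) + 4*(-2)*conj(1) + 4*(2)*conj(-1)]
      = (1/16)[(12) + (4) + (0) + (16) + (0) + (-8) + (-8)] = 16/16 = 1
  <chi_rho, chi_4> = (1/16)[1*(12)*conj(1) + 1*(4)*conj(1) + 2*(0)*conj(-1) + 2*(8)*conj(1) + 2*(0)*conj(-1) + 4*(-2)*conj(-1) + 4*(2)*conj(1)]
      = (1/16)[(12) + (4) + (0) + (16) + (0) + (8) + (8)] = 48/16 = 3
  <chi_rho, chi_5> = (1/16)[1*(12)*conj(2) + 1*(4)*conj(-2) + 2*(0)*conj(sqrt(2)) + 2*(8)*conj(0) + 2*(0)*conj(-sqrt(2)) + 4*(-2)*conj(0) + 4*(2)*conj(0)]
      = (1/16)[(24) + (-8) + (0) + (0) + (0) + (0) + (0)] = 16/16 = 1
  <chi_rho, chi_6> = (1/16)[1*(12)*conj(2) + 1*(4)*conj(2) + 2*(0)*conj(0) + 2*(8)*conj(-2) + 2*(0)*conj(0) + 4*(-2)*conj(0) + 4*(2)*conj(0)]
      = (1/16)[(24) + (8) + (0) + (-32) + (0) + (0) + (0)] = 0/16 = 0
  <chi_rho, chi_7> = (1/16)[1*(12)*conj(2) + 1*(4)*conj(-2) + 2*(0)*conj(-sqrt(2)) + 2*(8)*conj(0) + 2*(0)*conj(sqrt(2)) + 4*(-2)*conj(0) + 4*(2)*conj(0)]
      = (1/16)[(24) + (-8) + (0) + (0) + (0) + (0) + (0)] = 16/16 = 1
Dimension check: dim(rho) = sum (mult * dim) = 2*1 + 2*1 + 1*1 + 3*1 + 1*2 + 0*2 + 1*2 = 12 = chi_rho(e) = 12.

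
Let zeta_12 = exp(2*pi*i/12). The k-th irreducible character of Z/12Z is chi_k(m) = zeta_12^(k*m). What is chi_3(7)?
chi_3(7) = zeta_12^21 = -I

Working: chi_3(7) = zeta_12^(3*7) = zeta_12^21. Since zeta_12^12 = 1, this equals zeta_12^9 = exp(2*pi*i*9/12) = -I.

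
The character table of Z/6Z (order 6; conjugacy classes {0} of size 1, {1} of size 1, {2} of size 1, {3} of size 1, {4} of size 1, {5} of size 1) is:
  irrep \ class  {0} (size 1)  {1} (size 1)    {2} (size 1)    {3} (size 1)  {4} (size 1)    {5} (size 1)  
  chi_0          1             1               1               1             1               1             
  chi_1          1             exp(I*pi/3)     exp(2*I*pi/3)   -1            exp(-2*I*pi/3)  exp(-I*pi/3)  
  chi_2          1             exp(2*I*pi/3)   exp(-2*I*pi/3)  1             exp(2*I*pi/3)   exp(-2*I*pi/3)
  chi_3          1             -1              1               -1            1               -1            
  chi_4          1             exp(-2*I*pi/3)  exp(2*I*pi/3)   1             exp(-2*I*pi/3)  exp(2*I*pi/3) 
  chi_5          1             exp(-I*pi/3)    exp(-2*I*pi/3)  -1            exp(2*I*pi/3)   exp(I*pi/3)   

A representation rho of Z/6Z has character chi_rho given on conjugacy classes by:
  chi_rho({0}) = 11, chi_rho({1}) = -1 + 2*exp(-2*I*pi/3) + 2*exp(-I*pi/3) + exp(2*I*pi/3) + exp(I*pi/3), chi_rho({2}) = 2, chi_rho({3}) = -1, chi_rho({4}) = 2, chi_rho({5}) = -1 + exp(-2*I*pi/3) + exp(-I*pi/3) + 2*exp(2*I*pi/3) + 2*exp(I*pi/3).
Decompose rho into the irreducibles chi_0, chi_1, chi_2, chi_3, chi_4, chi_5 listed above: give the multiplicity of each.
Multiplicities: chi_0: 2, chi_1: 1, chi_2: 1, chi_3: 3, chi_4: 2, chi_5: 2.

Details: Use <chi_rho, chi> = (1/|G|) sum_C |C| * chi_rho(C) * conj(chi(C)) with |G| = 6 for each irreducible chi in the table:
  <chi_rho, chi_0> = (1/6)[1*(11)*conj(1) + 1*(-1 + 2*exp(-2*I*pi/3) + 2*exp(-I*pi/3) + exp(2*I*pi/3) + exp(I*pi/3))*conj(1) + 1*(2)*conj(1) + 1*(-1)*conj(1) + 1*(2)*conj(1) + 1*(-1 + exp(-2*I*pi/3) + exp(-I*pi/3) + 2*exp(2*I*pi/3) + 2*exp(I*pi/3))*conj(1)]
      = (1/6)[(11) + (-1 + 2*exp(-2*I*pi/3) + 2*exp(-I*pi/3) + exp(2*I*pi/3) + exp(I*pi/3)) + (2) + (-1) + (2) + (-1 + exp(-2*I*pi/3) + exp(-I*pi/3) + 2*exp(2*I*pi/3) + 2*exp(I*pi/3))] = 12/6 = 2
  <chi_rho, chi_1> = (1/6)[1*(11)*conj(1) + 1*(-1 + 2*exp(-2*I*pi/3) + 2*exp(-I*pi/3) + exp(2*I*pi/3) + exp(I*pi/3))*conj(exp(I*pi/3)) + 1*(2)*conj(exp(2*I*pi/3)) + 1*(-1)*conj(-1) + 1*(2)*conj(exp(-2*I*pi/3)) + 1*(-1 + exp(-2*I*pi/3) + exp(-I*pi/3) + 2*exp(2*I*pi/3) + 2*exp(I*pi/3))*conj(exp(-I*pi/3))]
      = (1/6)[(11) + (-2) + (3 + 5*exp(-2*I*pi/3) + 3*exp(2*I*pi/3)) + (1) + (3 + 3*exp(-2*I*pi/3) + 5*exp(2*I*pi/3)) + (-2)] = 6/6 = 1
  <chi_rho, chi_2> = (1/6)[1*(11)*conj(1) + 1*(-1 + 2*exp(-2*I*pi/3) + 2*exp(-I*pi/3) + exp(2*I*pi/3) + exp(I*pi/3))*conj(exp(2*I*pi/3)) + 1*(2)*conj(exp(-2*I*pi/3)) + 1*(-1)*conj(1) + 1*(2)*conj(exp(2*I*pi/3)) + 1*(-1 + exp(-2*I*pi/3) + exp(-I*pi/3) + 2*exp(2*I*pi/3) + 2*exp(I*pi/3))*conj(exp(-2*I*pi/3))]
      = (1/6)[(11) + (-1 + exp(-I*pi/3) - exp(-2*I*pi/3) + 2*exp(2*I*pi/3)) + (3 + 3*exp(-2*I*pi/3) + 5*exp(2*I*pi/3)) + (-1) + (3 + 5*exp(-2*I*pi/3) + 3*exp(2*I*pi/3)) + (-1 + 2*exp(-2*I*pi/3) - exp(2*I*pi/3) + exp(I*pi/3))] = 6/6 = 1
  <chi_rho, chi_3> = (1/6)[1*(11)*conj(1) + 1*(-1 + 2*exp(-2*I*pi/3) + 2*exp(-I*pi/3) + exp(2*I*pi/3) + exp(I*pi/3))*conj(-1) + 1*(2)*conj(1) + 1*(-1)*conj(-1) + 1*(2)*conj(1) + 1*(-1 + exp(-2*I*pi/3) + exp(-I*pi/3) + 2*exp(2*I*pi/3) + 2*exp(I*pi/3))*conj(-1)]
      = (1/6)[(11) + (1 - exp(I*pi/3) - exp(2*I*pi/3) - 2*exp(-I*pi/3) - 2*exp(-2*I*pi/3)) + (2) + (1) + (2) + (1 - 2*exp(I*pi/3) - 2*exp(2*I*pi/3) - exp(-I*pi/3) - exp(-2*I*pi/3))] = 18/6 = 3
  <chi_rho, chi_4> = (1/6)[1*(11)*conj(1) + 1*(-1 + 2*exp(-2*I*pi/3) + 2*exp(-I*pi/3) + exp(2*I*pi/3) + exp(I*pi/3))*conj(exp(-2*I*pi/3)) + 1*(2)*conj(exp(2*I*pi/3)) + 1*(-1)*conj(1) + 1*(2)*conj(exp(-2*I*pi/3)) + 1*(-1 + exp(-2*I*pi/3) + exp(-I*pi/3) + 2*exp(2*I*pi/3) + 2*exp(I*pi/3))*conj(exp(2*I*pi/3))]
      = (1/6)[(11) + (2) + (3 + 5*exp(-2*I*pi/3) + 3*exp(2*I*pi/3)) + (-1) + (3 + 3*exp(-2*I*pi/3) + 5*exp(2*I*pi/3)) + (2)] = 12/6 = 2
  <chi_rho, chi_5> = (1/6)[1*(11)*conj(1) + 1*(-1 + 2*exp(-2*I*pi/3) + 2*exp(-I*pi/3) + exp(2*I*pi/3) + exp(I*pi/3))*conj(exp(-I*pi/3)) + 1*(2)*conj(exp(-2*I*pi/3)) + 1*(-1)*conj(-1) + 1*(2)*conj(exp(2*I*pi/3)) + 1*(-1 + exp(-2*I*pi/3) + exp(-I*pi/3) + 2*exp(2*I*pi/3) + 2*exp(I*pi/3))*conj(exp(I*pi/3))]
      = (1/6)[(11) + (1 + 2*exp(-I*pi/3) - exp(I*pi/3) + exp(2*I*pi/3)) + (3 + 3*exp(-2*I*pi/3) + 5*exp(2*I*pi/3)) + (1) + (3 + 5*exp(-2*I*pi/3) + 3*exp(2*I*pi/3)) + (1 + exp(-2*I*pi/3) - exp(-I*pi/3) + 2*exp(I*pi/3))] = 12/6 = 2
(Exp terms are combined using exp(i*s)*conj(exp(i*t)) = exp(i*(s-t)), and sums of them are collapsed using the identity that for every m > 1 the m distinct m-th roots of unity sum to 0, e.g. 1 + exp(2*I*pi/3) + exp(-2*I*pi/3) = 0.)
Dimension check: dim(rho) = sum (mult * dim) = 2*1 + 1*1 + 1*1 + 3*1 + 2*1 + 2*1 = 11 = chi_rho(e) = 11.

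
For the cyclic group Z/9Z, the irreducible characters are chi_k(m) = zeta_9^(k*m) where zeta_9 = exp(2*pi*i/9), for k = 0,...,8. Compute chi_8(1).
chi_8(1) = zeta_9^8 = exp(-2*I*pi/9)

Details: chi_8(1) = zeta_9^(8*1) = zeta_9^8. Since zeta_9^9 = 1, this equals zeta_9^8 = exp(2*pi*i*8/9) = exp(-2*I*pi/9).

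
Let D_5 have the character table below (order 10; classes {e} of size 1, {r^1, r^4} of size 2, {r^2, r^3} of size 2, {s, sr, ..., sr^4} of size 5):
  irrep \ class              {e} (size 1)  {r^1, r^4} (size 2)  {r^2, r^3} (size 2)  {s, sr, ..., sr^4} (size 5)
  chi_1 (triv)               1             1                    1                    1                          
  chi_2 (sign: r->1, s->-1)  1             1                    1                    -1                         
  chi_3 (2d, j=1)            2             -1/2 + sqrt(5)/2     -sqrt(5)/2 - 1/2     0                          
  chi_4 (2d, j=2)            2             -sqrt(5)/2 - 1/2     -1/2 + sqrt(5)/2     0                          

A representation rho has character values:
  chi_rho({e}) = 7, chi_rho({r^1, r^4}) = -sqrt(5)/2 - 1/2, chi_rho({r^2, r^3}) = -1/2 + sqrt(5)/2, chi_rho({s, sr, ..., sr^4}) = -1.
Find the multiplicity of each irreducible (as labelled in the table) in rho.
Multiplicities: chi_1: 0, chi_2: 1, chi_3: 1, chi_4: 2.

Reasoning: Use <chi_rho, chi> = (1/|G|) sum_C |C| * chi_rho(C) * conj(chi(C)) with |G| = 10 for each irreducible chi in the table:
  <chi_rho, chi_1> = (1/10)[1*(7)*conj(1) + 2*(-sqrt(5)/2 - 1/2)*conj(1) + 2*(-1/2 + sqrt(5)/2)*conj(1) + 5*(-1)*conj(1)]
      = (1/10)[(7) + (-sqrt(5) - 1) + (-1 + sqrt(5)) + (-5)] = 0/10 = 0
  <chi_rho, chi_2> = (1/10)[1*(7)*conj(1) + 2*(-sqrt(5)/2 - 1/2)*conj(1) + 2*(-1/2 + sqrt(5)/2)*conj(1) + 5*(-1)*conj(-1)]
      = (1/10)[(7) + (-sqrt(5) - 1) + (-1 + sqrt(5)) + (5)] = 10/10 = 1
  <chi_rho, chi_3> = (1/10)[1*(7)*conj(2) + 2*(-sqrt(5)/2 - 1/2)*conj(-1/2 + sqrt(5)/2) + 2*(-1/2 + sqrt(5)/2)*conj(-sqrt(5)/2 - 1/2) + 5*(-1)*conj(0)]
      = (1/10)[(14) + (-2) + (-2) + (0)] = 10/10 = 1
  <chi_rho, chi_4> = (1/10)[1*(7)*conj(2) + 2*(-sqrt(5)/2 - 1/2)*conj(-sqrt(5)/2 - 1/2) + 2*(-1/2 + sqrt(5)/2)*conj(-1/2 + sqrt(5)/2) + 5*(-1)*conj(0)]
      = (1/10)[(14) + (sqrt(5) + 3) + (3 - sqrt(5)) + (0)] = 20/10 = 2
Dimension check: dim(rho) = sum (mult * dim) = 0*1 + 1*1 + 1*2 + 2*2 = 7 = chi_rho(e) = 7.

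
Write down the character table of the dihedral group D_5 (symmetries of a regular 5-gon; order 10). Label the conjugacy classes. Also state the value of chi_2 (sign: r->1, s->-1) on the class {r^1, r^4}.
Conjugacy classes: {e} of size 1, {r^1, r^4} of size 2, {r^2, r^3} of size 2, {s, sr, ..., sr^4} of size 5.
Character table:
  irrep \ class              {e} (size 1)  {r^1, r^4} (size 2)  {r^2, r^3} (size 2)  {s, sr, ..., sr^4} (size 5)
  chi_1 (triv)               1             1                    1                    1                          
  chi_2 (sign: r->1, s->-1)  1             1                    1                    -1                         
  chi_3 (2d, j=1)            2             -1/2 + sqrt(5)/2     -sqrt(5)/2 - 1/2     0                          
  chi_4 (2d, j=2)            2             -sqrt(5)/2 - 1/2     -1/2 + sqrt(5)/2     0                          

Spot check: chi_2 (sign: r->1, s->-1) on {r^1, r^4} = 1.

Why: D_5 has order 2*5 = 10 with 4 conjugacy classes, hence 4 irreducibles. Sum of squared dims 1 + 1 + 4 + 4 = 10 = |G|. Linear characters come from the abelianisation; the 2-dimensional irreps have character r^k -> 2*cos(2*pi*j*k/5), reflections -> 0.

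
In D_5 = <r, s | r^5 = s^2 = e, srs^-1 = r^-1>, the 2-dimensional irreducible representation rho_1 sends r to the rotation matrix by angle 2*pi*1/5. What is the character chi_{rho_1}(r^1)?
chi_{rho_1}(r^1) = 2*cos(2*pi*1*1/5) = -1/2 + sqrt(5)/2

Justification: rho_1(r^1) is rotation by angle 2*pi*1*1/5, whose trace is 2*cos(2*pi*1*1/5) = -1/2 + sqrt(5)/2.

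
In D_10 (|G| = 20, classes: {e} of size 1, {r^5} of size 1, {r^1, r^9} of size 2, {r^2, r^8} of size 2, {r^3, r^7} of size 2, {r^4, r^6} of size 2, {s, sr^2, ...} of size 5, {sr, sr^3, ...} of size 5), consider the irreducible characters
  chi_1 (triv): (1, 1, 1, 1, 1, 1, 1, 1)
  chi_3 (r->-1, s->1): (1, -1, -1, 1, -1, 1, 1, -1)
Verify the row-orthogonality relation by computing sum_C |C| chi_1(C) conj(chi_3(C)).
Sum = 0; so <chi_1, chi_3> = 0 (distinct irreducibles are orthogonal).

Reasoning: Compute term by term over conjugacy classes (|C| * chi_1(C) * conj(chi_3(C))):
  1*(1)*conj(1) + 1*(1)*conj(-1) + 2*(1)*conj(-1) + 2*(1)*conj(1) + 2*(1)*conj(-1) + 2*(1)*conj(1) + 5*(1)*conj(1) + 5*(1)*conj(-1)
  = (1) + (-1) + (-2) + (2) + (-2) + (2) + (5) + (-5)
  = 0.
Dividing by |G| = 20 gives 0/20 = 0, matching the row-orthogonality relation <chi_1, chi_3> = [chi_1 = chi_3].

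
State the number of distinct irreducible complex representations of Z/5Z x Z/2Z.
10

Details: The number of irreducible complex representations of a finite group equals its number of conjugacy classes. Z/5Z x Z/2Z is abelian of order 10, so every element is its own conjugacy class: 10 classes, so Z/5Z x Z/2Z (order 10) has exactly 10 irreducible complex representations.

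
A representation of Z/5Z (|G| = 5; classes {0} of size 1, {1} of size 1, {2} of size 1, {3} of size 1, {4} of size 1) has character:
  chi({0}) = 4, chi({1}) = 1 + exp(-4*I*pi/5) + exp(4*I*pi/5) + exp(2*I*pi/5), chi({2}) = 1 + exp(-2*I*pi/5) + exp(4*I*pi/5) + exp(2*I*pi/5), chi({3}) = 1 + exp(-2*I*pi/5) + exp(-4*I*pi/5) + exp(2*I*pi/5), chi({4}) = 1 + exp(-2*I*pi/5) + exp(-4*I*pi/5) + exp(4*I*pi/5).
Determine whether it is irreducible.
Not irreducible (reducible): <chi, chi> = 4 > 1.

Details: <chi, chi> = (1/|G|) sum_C |C| * |chi(C)|^2 = (1/5)[1*|4|^2 + 1*|1 + exp(-4*I*pi/5) + exp(4*I*pi/5) + exp(2*I*pi/5)|^2 + 1*|1 + exp(-2*I*pi/5) + exp(4*I*pi/5) + exp(2*I*pi/5)|^2 + 1*|1 + exp(-2*I*pi/5) + exp(-4*I*pi/5) + exp(2*I*pi/5)|^2 + 1*|1 + exp(-2*I*pi/5) + exp(-4*I*pi/5) + exp(4*I*pi/5)|^2]
  = (1/5)[(16) + (1) + (1) + (1) + (1)] = 20/5 = 4.
(Exp terms are combined using exp(i*s)*conj(exp(i*t)) = exp(i*(s-t)), and sums of them are collapsed using the identity that for every m > 1 the m distinct m-th roots of unity sum to 0, e.g. 1 + exp(2*I*pi/3) + exp(-2*I*pi/3) = 0.)
A character is irreducible iff <chi, chi> = 1, so this representation is reducible.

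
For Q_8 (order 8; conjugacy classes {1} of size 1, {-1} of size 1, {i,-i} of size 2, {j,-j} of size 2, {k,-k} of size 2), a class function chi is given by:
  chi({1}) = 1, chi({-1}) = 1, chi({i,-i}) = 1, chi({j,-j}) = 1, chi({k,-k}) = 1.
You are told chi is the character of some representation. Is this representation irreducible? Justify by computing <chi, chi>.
Irreducible: <chi, chi> = 1.

Why: <chi, chi> = (1/|G|) sum_C |C| * |chi(C)|^2 = (1/8)[1*|1|^2 + 1*|1|^2 + 2*|1|^2 + 2*|1|^2 + 2*|1|^2]
  = (1/8)[(1) + (1) + (2) + (2) + (2)] = 8/8 = 1.
A character is irreducible iff <chi, chi> = 1, so this representation is irreducible.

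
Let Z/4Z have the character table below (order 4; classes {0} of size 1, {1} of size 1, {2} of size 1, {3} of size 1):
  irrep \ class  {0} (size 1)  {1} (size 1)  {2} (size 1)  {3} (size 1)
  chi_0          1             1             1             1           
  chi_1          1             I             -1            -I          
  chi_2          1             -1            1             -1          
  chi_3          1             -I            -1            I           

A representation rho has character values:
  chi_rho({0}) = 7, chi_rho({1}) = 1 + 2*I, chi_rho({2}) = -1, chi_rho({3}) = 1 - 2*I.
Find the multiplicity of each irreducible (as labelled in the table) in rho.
Multiplicities: chi_0: 2, chi_1: 3, chi_2: 1, chi_3: 1.

Proof sketch: Use <chi_rho, chi> = (1/|G|) sum_C |C| * chi_rho(C) * conj(chi(C)) with |G| = 4 for each irreducible chi in the table:
  <chi_rho, chi_0> = (1/4)[1*(7)*conj(1) + 1*(1 + 2*I)*conj(1) + 1*(-1)*conj(1) + 1*(1 - 2*I)*conj(1)]
      = (1/4)[(7) + (1 + 2*I) + (-1) + (1 - 2*I)] = 8/4 = 2
  <chi_rho, chi_1> = (1/4)[1*(7)*conj(1) + 1*(1 + 2*I)*conj(I) + 1*(-1)*conj(-1) + 1*(1 - 2*I)*conj(-I)]
      = (1/4)[(7) + (2 - I) + (1) + (2 + I)] = 12/4 = 3
  <chi_rho, chi_2> = (1/4)[1*(7)*conj(1) + 1*(1 + 2*I)*conj(-1) + 1*(-1)*conj(1) + 1*(1 - 2*I)*conj(-1)]
      = (1/4)[(7) + (-1 - 2*I) + (-1) + (-1 + 2*I)] = 4/4 = 1
  <chi_rho, chi_3> = (1/4)[1*(7)*conj(1) + 1*(1 + 2*I)*conj(-I) + 1*(-1)*conj(-1) + 1*(1 - 2*I)*conj(I)]
      = (1/4)[(7) + (-2 + I) + (1) + (-2 - I)] = 4/4 = 1
(Exp terms are combined using exp(i*s)*conj(exp(i*t)) = exp(i*(s-t)), and sums of them are collapsed using the identity that for every m > 1 the m distinct m-th roots of unity sum to 0, e.g. 1 + exp(2*I*pi/3) + exp(-2*I*pi/3) = 0.)
Dimension check: dim(rho) = sum (mult * dim) = 2*1 + 3*1 + 1*1 + 1*1 = 7 = chi_rho(e) = 7.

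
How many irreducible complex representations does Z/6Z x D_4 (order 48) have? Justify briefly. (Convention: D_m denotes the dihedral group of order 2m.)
30

Derivation: The number of irreducible complex representations of a finite group equals its number of conjugacy classes. For a direct product, #classes(G x H) = #classes(G) * #classes(H). Z/6Z has 6 classes (abelian), D_4 has 5 classes, so 6 * 5 = 30, so Z/6Z x D_4 (order 48) has exactly 30 irreducible complex representations.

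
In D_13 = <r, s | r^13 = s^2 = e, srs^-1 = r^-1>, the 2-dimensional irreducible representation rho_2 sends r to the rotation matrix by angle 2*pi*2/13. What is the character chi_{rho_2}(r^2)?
chi_{rho_2}(r^2) = 2*cos(2*pi*2*2/13) = -2*cos(5*pi/13)

Argument: rho_2(r^2) is rotation by angle 2*pi*2*2/13, whose trace is 2*cos(2*pi*2*2/13) = -2*cos(5*pi/13).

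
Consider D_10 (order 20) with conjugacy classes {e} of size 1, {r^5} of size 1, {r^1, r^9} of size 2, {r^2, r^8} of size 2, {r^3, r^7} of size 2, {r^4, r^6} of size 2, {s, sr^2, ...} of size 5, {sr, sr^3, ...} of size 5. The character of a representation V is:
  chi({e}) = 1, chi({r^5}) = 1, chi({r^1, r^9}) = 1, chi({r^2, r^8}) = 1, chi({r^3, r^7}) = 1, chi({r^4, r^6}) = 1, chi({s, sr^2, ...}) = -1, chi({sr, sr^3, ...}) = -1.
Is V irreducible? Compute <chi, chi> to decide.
Irreducible: <chi, chi> = 1.

Reasoning: <chi, chi> = (1/|G|) sum_C |C| * |chi(C)|^2 = (1/20)[1*|1|^2 + 1*|1|^2 + 2*|1|^2 + 2*|1|^2 + 2*|1|^2 + 2*|1|^2 + 5*|-1|^2 + 5*|-1|^2]
  = (1/20)[(1) + (1) + (2) + (2) + (2) + (2) + (5) + (5)] = 20/20 = 1.
A character is irreducible iff <chi, chi> = 1, so this representation is irreducible.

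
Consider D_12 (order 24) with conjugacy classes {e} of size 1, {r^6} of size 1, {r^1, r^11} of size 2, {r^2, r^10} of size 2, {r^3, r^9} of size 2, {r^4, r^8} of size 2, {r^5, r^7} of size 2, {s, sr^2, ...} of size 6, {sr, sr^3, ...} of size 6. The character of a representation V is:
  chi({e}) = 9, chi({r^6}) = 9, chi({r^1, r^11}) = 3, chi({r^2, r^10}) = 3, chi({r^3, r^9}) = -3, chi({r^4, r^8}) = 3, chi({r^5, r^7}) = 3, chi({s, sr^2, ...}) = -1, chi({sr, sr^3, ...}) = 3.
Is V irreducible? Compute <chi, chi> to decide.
Not irreducible (reducible): <chi, chi> = 13 > 1.

Reasoning: <chi, chi> = (1/|G|) sum_C |C| * |chi(C)|^2 = (1/24)[1*|9|^2 + 1*|9|^2 + 2*|3|^2 + 2*|3|^2 + 2*|-3|^2 + 2*|3|^2 + 2*|3|^2 + 6*|-1|^2 + 6*|3|^2]
  = (1/24)[(81) + (81) + (18) + (18) + (18) + (18) + (18) + (6) + (54)] = 312/24 = 13.
A character is irreducible iff <chi, chi> = 1, so this representation is reducible.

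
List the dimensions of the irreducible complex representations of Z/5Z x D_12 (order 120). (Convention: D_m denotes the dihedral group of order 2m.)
Dimensions: 1, 1, 1, 1, 1, 1, 1, 1, 1, 1, 1, 1, 1, 1, 1, 1, 1, 1, 1, 1, 2, 2, 2, 2, 2, 2, 2, 2, 2, 2, 2, 2, 2, 2, 2, 2, 2, 2, 2, 2, 2, 2, 2, 2, 2

Explanation: There are 45 irreducibles (= number of conjugacy classes). Their dimensions d_i satisfy sum d_i^2 = |G| = 120: 1 + 1 + 1 + 1 + 1 + 1 + 1 + 1 + 1 + 1 + 1 + 1 + 1 + 1 + 1 + 1 + 1 + 1 + 1 + 1 + 4 + 4 + 4 + 4 + 4 + 4 + 4 + 4 + 4 + 4 + 4 + 4 + 4 + 4 + 4 + 4 + 4 + 4 + 4 + 4 + 4 + 4 + 4 + 4 + 4 = 120. (For the product with Z/5Z: each of the 5 1-dim characters of Z/5Z tensors with each irrep of D_12, giving 5 copies of each D_12-dimension.)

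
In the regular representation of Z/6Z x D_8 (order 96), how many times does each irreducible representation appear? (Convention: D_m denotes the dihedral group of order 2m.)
Each irreducible V_i of dimension d_i appears with multiplicity d_i, i.e. rho_reg = (direct sum over all irreducibles V_i) d_i V_i. The irreducible dimensions for Z/6Z x D_8 are 1, 1, 1, 1, 1, 1, 1, 1, 1, 1, 1, 1, 1, 1, 1, 1, 1, 1, 1, 1, 1, 1, 1, 1, 2, 2, 2, 2, 2, 2, 2, 2, 2, 2, 2, 2, 2, 2, 2, 2, 2, 2: 24 irreducibles of dimension 1, each with multiplicity 1; 18 irreducibles of dimension 2, each with multiplicity 2. Total dimension 24*1*1 + 18*2*2 = 96 = |G|.

Proof sketch: General theorem: in the regular representation of a finite group G, each irreducible appears with multiplicity equal to its dimension. Check: dim(rho_reg) = sum d_i^2 = 1 + 1 + 1 + 1 + 1 + 1 + 1 + 1 + 1 + 1 + 1 + 1 + 1 + 1 + 1 + 1 + 1 + 1 + 1 + 1 + 1 + 1 + 1 + 1 + 4 + 4 + 4 + 4 + 4 + 4 + 4 + 4 + 4 + 4 + 4 + 4 + 4 + 4 + 4 + 4 + 4 + 4 = 96 = |G|.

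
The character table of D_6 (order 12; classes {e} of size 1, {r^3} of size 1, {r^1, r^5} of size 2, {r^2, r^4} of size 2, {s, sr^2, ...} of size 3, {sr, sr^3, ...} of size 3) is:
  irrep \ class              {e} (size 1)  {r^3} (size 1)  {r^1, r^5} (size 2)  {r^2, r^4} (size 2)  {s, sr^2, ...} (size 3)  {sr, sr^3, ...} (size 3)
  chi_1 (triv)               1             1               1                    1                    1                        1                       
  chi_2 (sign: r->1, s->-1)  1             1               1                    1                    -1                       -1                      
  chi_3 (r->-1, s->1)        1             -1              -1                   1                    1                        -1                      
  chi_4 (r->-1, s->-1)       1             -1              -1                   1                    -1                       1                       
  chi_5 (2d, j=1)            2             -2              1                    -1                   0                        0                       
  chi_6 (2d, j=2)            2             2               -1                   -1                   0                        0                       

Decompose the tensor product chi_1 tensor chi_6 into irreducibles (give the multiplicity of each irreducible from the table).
chi_1 tensor chi_6 = chi_6 (all other irreducibles have multiplicity 0).

The character of a tensor product is the pointwise product (chi_1 * chi_6)(C) = chi_1(C) * chi_6(C):
  {e}: (1)*(2), {r^3}: (1)*(2), {r^1, r^5}: (1)*(-1), {r^2, r^4}: (1)*(-1), {s, sr^2, ...}: (1)*(0), {sr, sr^3, ...}: (1)*(0)
so (chi_1 * chi_6) takes values
  {e} -> 2, {r^3} -> 2, {r^1, r^5} -> -1, {r^2, r^4} -> -1, {s, sr^2, ...} -> 0, {sr, sr^3, ...} -> 0.
Now take the inner product of this character with each irreducible chi from the table, <chi_1*chi_6, chi> = (1/12) sum_C |C| (chi_1*chi_6)(C) conj(chi(C)):
  <chi_1*chi_6, chi_1> = (1/12)[1*(2)*conj(1) + 1*(2)*conj(1) + 2*(-1)*conj(1) + 2*(-1)*conj(1) + 3*(0)*conj(1) + 3*(0)*conj(1)]
      = (1/12)[(2) + (2) + (-2) + (-2) + (0) + (0)] = 0/12 = 0
  <chi_1*chi_6, chi_2> = (1/12)[1*(2)*conj(1) + 1*(2)*conj(1) + 2*(-1)*conj(1) + 2*(-1)*conj(1) + 3*(0)*conj(-1) + 3*(0)*conj(-1)]
      = (1/12)[(2) + (2) + (-2) + (-2) + (0) + (0)] = 0/12 = 0
  <chi_1*chi_6, chi_3> = (1/12)[1*(2)*conj(1) + 1*(2)*conj(-1) + 2*(-1)*conj(-1) + 2*(-1)*conj(1) + 3*(0)*conj(1) + 3*(0)*conj(-1)]
      = (1/12)[(2) + (-2) + (2) + (-2) + (0) + (0)] = 0/12 = 0
  <chi_1*chi_6, chi_4> = (1/12)[1*(2)*conj(1) + 1*(2)*conj(-1) + 2*(-1)*conj(-1) + 2*(-1)*conj(1) + 3*(0)*conj(-1) + 3*(0)*conj(1)]
      = (1/12)[(2) + (-2) + (2) + (-2) + (0) + (0)] = 0/12 = 0
  <chi_1*chi_6, chi_5> = (1/12)[1*(2)*conj(2) + 1*(2)*conj(-2) + 2*(-1)*conj(1) + 2*(-1)*conj(-1) + 3*(0)*conj(0) + 3*(0)*conj(0)]
      = (1/12)[(4) + (-4) + (-2) + (2) + (0) + (0)] = 0/12 = 0
  <chi_1*chi_6, chi_6> = (1/12)[1*(2)*conj(2) + 1*(2)*conj(2) + 2*(-1)*conj(-1) + 2*(-1)*conj(-1) + 3*(0)*conj(0) + 3*(0)*conj(0)]
      = (1/12)[(4) + (4) + (2) + (2) + (0) + (0)] = 12/12 = 1
Hence the multiplicities are chi_6: 1. Dimension check: dim(chi_1)*dim(chi_6) = 1*2 = 2 and sum (mult * dim) = 1*2 = 2.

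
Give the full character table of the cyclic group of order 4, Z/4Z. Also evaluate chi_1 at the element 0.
Character table of Z/4Z (irreps indexed chi_0,...,chi_3 with chi_k(m) = zeta_4^(k*m), zeta_4 = exp(2*pi*i/4)):
  irrep \ class  {0} (size 1)  {1} (size 1)  {2} (size 1)  {3} (size 1)
  chi_0          1             1             1             1           
  chi_1          1             I             -1            -I          
  chi_2          1             -1            1             -1          
  chi_3          1             -I            -1            I           

Spot check: chi_1(0) = zeta_4^(1*0) = zeta_4^0 = 1.

Proof sketch: Z/4Z is abelian, so all 4 irreducible complex representations are 1-dimensional. They are given by chi_k(m) = zeta_4^(k*m) for k = 0,...,3. Row orthogonality: sum_m chi_k(m) conj(chi_l(m)) = 4 * [k = l].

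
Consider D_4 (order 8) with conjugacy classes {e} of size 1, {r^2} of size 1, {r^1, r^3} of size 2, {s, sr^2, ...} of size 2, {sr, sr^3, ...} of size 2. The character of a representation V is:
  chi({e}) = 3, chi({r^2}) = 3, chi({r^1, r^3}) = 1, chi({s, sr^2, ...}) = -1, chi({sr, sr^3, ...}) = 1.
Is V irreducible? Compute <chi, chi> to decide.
Not irreducible (reducible): <chi, chi> = 3 > 1.

Working: <chi, chi> = (1/|G|) sum_C |C| * |chi(C)|^2 = (1/8)[1*|3|^2 + 1*|3|^2 + 2*|1|^2 + 2*|-1|^2 + 2*|1|^2]
  = (1/8)[(9) + (9) + (2) + (2) + (2)] = 24/8 = 3.
A character is irreducible iff <chi, chi> = 1, so this representation is reducible.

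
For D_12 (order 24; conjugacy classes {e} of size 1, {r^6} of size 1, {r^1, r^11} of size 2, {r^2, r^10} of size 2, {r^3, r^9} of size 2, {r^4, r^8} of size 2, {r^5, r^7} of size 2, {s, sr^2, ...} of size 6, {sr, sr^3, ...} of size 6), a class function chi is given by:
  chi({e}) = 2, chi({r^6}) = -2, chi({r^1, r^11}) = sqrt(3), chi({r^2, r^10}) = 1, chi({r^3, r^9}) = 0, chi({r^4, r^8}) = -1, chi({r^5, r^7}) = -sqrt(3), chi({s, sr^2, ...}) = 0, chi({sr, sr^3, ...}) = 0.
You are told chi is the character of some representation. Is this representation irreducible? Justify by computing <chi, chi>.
Irreducible: <chi, chi> = 1.

Why: <chi, chi> = (1/|G|) sum_C |C| * |chi(C)|^2 = (1/24)[1*|2|^2 + 1*|-2|^2 + 2*|sqrt(3)|^2 + 2*|1|^2 + 2*|0|^2 + 2*|-1|^2 + 2*|-sqrt(3)|^2 + 6*|0|^2 + 6*|0|^2]
  = (1/24)[(4) + (4) + (6) + (2) + (0) + (2) + (6) + (0) + (0)] = 24/24 = 1.
A character is irreducible iff <chi, chi> = 1, so this representation is irreducible.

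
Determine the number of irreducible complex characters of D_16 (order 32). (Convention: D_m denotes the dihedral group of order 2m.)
11

The number of irreducible complex representations of a finite group equals its number of conjugacy classes. D_16 has 11 conjugacy classes (n/2 + 3 for n even), so D_16 (order 32) has exactly 11 irreducible complex representations.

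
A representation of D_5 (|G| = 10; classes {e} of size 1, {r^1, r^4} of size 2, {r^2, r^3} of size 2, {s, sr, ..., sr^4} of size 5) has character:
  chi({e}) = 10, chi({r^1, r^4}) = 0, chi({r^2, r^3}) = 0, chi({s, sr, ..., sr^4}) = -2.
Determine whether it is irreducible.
Not irreducible (reducible): <chi, chi> = 12 > 1.

Proof sketch: <chi, chi> = (1/|G|) sum_C |C| * |chi(C)|^2 = (1/10)[1*|10|^2 + 2*|0|^2 + 2*|0|^2 + 5*|-2|^2]
  = (1/10)[(100) + (0) + (0) + (20)] = 120/10 = 12.
A character is irreducible iff <chi, chi> = 1, so this representation is reducible.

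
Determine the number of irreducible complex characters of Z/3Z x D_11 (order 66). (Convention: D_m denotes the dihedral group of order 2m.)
21

Justification: The number of irreducible complex representations of a finite group equals its number of conjugacy classes. For a direct product, #classes(G x H) = #classes(G) * #classes(H). Z/3Z has 3 classes (abelian), D_11 has 7 classes, so 3 * 7 = 21, so Z/3Z x D_11 (order 66) has exactly 21 irreducible complex representations.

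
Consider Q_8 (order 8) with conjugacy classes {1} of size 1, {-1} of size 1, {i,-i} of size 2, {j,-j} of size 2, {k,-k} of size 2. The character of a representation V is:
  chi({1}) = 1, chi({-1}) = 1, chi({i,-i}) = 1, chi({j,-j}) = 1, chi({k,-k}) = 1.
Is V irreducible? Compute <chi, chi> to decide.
Irreducible: <chi, chi> = 1.

Solution. <chi, chi> = (1/|G|) sum_C |C| * |chi(C)|^2 = (1/8)[1*|1|^2 + 1*|1|^2 + 2*|1|^2 + 2*|1|^2 + 2*|1|^2]
  = (1/8)[(1) + (1) + (2) + (2) + (2)] = 8/8 = 1.
A character is irreducible iff <chi, chi> = 1, so this representation is irreducible.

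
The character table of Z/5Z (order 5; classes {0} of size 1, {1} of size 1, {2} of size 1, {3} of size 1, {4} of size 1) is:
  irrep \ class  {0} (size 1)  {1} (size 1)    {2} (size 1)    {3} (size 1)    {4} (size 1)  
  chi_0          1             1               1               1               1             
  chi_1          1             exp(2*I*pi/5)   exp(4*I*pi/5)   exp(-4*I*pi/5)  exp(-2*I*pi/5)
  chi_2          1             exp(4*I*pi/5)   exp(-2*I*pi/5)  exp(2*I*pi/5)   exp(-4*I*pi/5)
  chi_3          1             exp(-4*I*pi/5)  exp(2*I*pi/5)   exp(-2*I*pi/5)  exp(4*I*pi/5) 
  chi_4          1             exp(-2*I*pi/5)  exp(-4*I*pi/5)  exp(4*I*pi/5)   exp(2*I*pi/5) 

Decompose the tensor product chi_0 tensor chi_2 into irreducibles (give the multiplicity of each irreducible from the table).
chi_0 tensor chi_2 = chi_2 (all other irreducibles have multiplicity 0).

Derivation: The character of a tensor product is the pointwise product (chi_0 * chi_2)(C) = chi_0(C) * chi_2(C):
  {0}: (1)*(1), {1}: (1)*(exp(4*I*pi/5)), {2}: (1)*(exp(-2*I*pi/5)), {3}: (1)*(exp(2*I*pi/5)), {4}: (1)*(exp(-4*I*pi/5))
so (chi_0 * chi_2) takes values
  {0} -> 1, {1} -> exp(4*I*pi/5), {2} -> exp(-2*I*pi/5), {3} -> exp(2*I*pi/5), {4} -> exp(-4*I*pi/5).
Now take the inner product of this character with each irreducible chi from the table, <chi_0*chi_2, chi> = (1/5) sum_C |C| (chi_0*chi_2)(C) conj(chi(C)):
  <chi_0*chi_2, chi_0> = (1/5)[1*(1)*conj(1) + 1*(exp(4*I*pi/5))*conj(1) + 1*(exp(-2*I*pi/5))*conj(1) + 1*(exp(2*I*pi/5))*conj(1) + 1*(exp(-4*I*pi/5))*conj(1)]
      = (1/5)[(1) + (exp(4*I*pi/5)) + (exp(-2*I*pi/5)) + (exp(2*I*pi/5)) + (exp(-4*I*pi/5))] = 0/5 = 0
  <chi_0*chi_2, chi_1> = (1/5)[1*(1)*conj(1) + 1*(exp(4*I*pi/5))*conj(exp(2*I*pi/5)) + 1*(exp(-2*I*pi/5))*conj(exp(4*I*pi/5)) + 1*(exp(2*I*pi/5))*conj(exp(-4*I*pi/5)) + 1*(exp(-4*I*pi/5))*conj(exp(-2*I*pi/5))]
      = (1/5)[(1) + (exp(2*I*pi/5)) + (exp(4*I*pi/5)) + (exp(-4*I*pi/5)) + (exp(-2*I*pi/5))] = 0/5 = 0
  <chi_0*chi_2, chi_2> = (1/5)[1*(1)*conj(1) + 1*(exp(4*I*pi/5))*conj(exp(4*I*pi/5)) + 1*(exp(-2*I*pi/5))*conj(exp(-2*I*pi/5)) + 1*(exp(2*I*pi/5))*conj(exp(2*I*pi/5)) + 1*(exp(-4*I*pi/5))*conj(exp(-4*I*pi/5))]
      = (1/5)[(1) + (1) + (1) + (1) + (1)] = 5/5 = 1
  <chi_0*chi_2, chi_3> = (1/5)[1*(1)*conj(1) + 1*(exp(4*I*pi/5))*conj(exp(-4*I*pi/5)) + 1*(exp(-2*I*pi/5))*conj(exp(2*I*pi/5)) + 1*(exp(2*I*pi/5))*conj(exp(-2*I*pi/5)) + 1*(exp(-4*I*pi/5))*conj(exp(4*I*pi/5))]
      = (1/5)[(1) + (exp(-2*I*pi/5)) + (exp(-4*I*pi/5)) + (exp(4*I*pi/5)) + (exp(2*I*pi/5))] = 0/5 = 0
  <chi_0*chi_2, chi_4> = (1/5)[1*(1)*conj(1) + 1*(exp(4*I*pi/5))*conj(exp(-2*I*pi/5)) + 1*(exp(-2*I*pi/5))*conj(exp(-4*I*pi/5)) + 1*(exp(2*I*pi/5))*conj(exp(4*I*pi/5)) + 1*(exp(-4*I*pi/5))*conj(exp(2*I*pi/5))]
      = (1/5)[(1) + (exp(-4*I*pi/5)) + (exp(2*I*pi/5)) + (exp(-2*I*pi/5)) + (exp(4*I*pi/5))] = 0/5 = 0
(Exp terms are combined using exp(i*s)*conj(exp(i*t)) = exp(i*(s-t)), and sums of them are collapsed using the identity that for every m > 1 the m distinct m-th roots of unity sum to 0, e.g. 1 + exp(2*I*pi/3) + exp(-2*I*pi/3) = 0.)
Hence the multiplicities are chi_2: 1. Dimension check: dim(chi_0)*dim(chi_2) = 1*1 = 1 and sum (mult * dim) = 1*1 = 1.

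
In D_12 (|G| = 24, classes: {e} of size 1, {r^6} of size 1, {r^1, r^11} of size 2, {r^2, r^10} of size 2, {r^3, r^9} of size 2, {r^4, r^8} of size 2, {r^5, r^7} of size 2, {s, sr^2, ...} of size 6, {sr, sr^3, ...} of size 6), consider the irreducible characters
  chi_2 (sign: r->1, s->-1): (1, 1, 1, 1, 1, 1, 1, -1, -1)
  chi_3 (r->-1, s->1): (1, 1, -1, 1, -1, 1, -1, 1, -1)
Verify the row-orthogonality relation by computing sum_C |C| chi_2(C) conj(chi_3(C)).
Sum = 0; so <chi_2, chi_3> = 0 (distinct irreducibles are orthogonal).

Proof sketch: Compute term by term over conjugacy classes (|C| * chi_2(C) * conj(chi_3(C))):
  1*(1)*conj(1) + 1*(1)*conj(1) + 2*(1)*conj(-1) + 2*(1)*conj(1) + 2*(1)*conj(-1) + 2*(1)*conj(1) + 2*(1)*conj(-1) + 6*(-1)*conj(1) + 6*(-1)*conj(-1)
  = (1) + (1) + (-2) + (2) + (-2) + (2) + (-2) + (-6) + (6)
  = 0.
Dividing by |G| = 24 gives 0/24 = 0, matching the row-orthogonality relation <chi_2, chi_3> = [chi_2 = chi_3].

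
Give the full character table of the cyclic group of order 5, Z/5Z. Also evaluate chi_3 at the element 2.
Character table of Z/5Z (irreps indexed chi_0,...,chi_4 with chi_k(m) = zeta_5^(k*m), zeta_5 = exp(2*pi*i/5)):
  irrep \ class  {0} (size 1)  {1} (size 1)    {2} (size 1)    {3} (size 1)    {4} (size 1)  
  chi_0          1             1               1               1               1             
  chi_1          1             exp(2*I*pi/5)   exp(4*I*pi/5)   exp(-4*I*pi/5)  exp(-2*I*pi/5)
  chi_2          1             exp(4*I*pi/5)   exp(-2*I*pi/5)  exp(2*I*pi/5)   exp(-4*I*pi/5)
  chi_3          1             exp(-4*I*pi/5)  exp(2*I*pi/5)   exp(-2*I*pi/5)  exp(4*I*pi/5) 
  chi_4          1             exp(-2*I*pi/5)  exp(-4*I*pi/5)  exp(4*I*pi/5)   exp(2*I*pi/5) 

Spot check: chi_3(2) = zeta_5^(3*2) = zeta_5^6 = exp(2*I*pi/5).

Argument: Z/5Z is abelian, so all 5 irreducible complex representations are 1-dimensional. They are given by chi_k(m) = zeta_5^(k*m) for k = 0,...,4. Row orthogonality: sum_m chi_k(m) conj(chi_l(m)) = 5 * [k = l].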